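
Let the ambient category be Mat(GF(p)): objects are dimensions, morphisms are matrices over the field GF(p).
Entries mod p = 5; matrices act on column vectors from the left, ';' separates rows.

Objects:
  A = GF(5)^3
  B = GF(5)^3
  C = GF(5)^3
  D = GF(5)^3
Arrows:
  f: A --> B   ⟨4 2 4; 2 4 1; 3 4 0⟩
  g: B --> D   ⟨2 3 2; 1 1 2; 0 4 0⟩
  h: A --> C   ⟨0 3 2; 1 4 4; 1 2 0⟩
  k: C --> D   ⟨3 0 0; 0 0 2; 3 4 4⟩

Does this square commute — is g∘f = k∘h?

Answer: DOES NOT COMMUTE

Work:
1) trace f;g:
  e0=(1,0,0) f-->(4,2,3) g-->(0,2,3)
  e1=(0,1,0) f-->(2,4,4) g-->(4,4,1)
  e2=(0,0,1) f-->(4,1,0) g-->(1,0,4)
  result₁ = ⟨0 4 1; 2 4 0; 3 1 4⟩
2) trace h;k:
  e0=(1,0,0) h-->(0,1,1) k-->(0,2,3)
  e1=(0,1,0) h-->(3,4,2) k-->(4,4,3)
  e2=(0,0,1) h-->(2,4,0) k-->(1,0,2)
  result₂ = ⟨0 4 1; 2 4 0; 3 3 2⟩
Equal? differ; not commutative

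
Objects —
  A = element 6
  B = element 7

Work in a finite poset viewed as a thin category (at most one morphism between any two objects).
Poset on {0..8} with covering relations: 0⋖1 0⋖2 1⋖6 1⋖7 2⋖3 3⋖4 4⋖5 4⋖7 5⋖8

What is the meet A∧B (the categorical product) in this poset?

Lower bounds of A=6 and B=7: {0,1}
  0 ⊑ 1
  1 ⊑ 1
glb = 1

Answer: A∧B = 1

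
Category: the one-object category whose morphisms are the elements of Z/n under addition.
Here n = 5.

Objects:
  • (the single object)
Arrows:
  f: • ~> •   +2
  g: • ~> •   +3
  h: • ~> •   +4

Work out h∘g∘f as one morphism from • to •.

Answer: +4

Work:
  0 +2≡2 +3≡0 +4≡4  (mod 5)
composite: +4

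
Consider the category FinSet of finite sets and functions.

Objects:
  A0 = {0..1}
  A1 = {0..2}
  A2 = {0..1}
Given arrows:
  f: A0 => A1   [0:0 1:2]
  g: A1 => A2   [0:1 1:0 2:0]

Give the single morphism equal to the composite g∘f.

  0 f=>0 g=>1
  1 f=>2 g=>0
result: [0:1 1:0]

Answer: [0:1 1:0]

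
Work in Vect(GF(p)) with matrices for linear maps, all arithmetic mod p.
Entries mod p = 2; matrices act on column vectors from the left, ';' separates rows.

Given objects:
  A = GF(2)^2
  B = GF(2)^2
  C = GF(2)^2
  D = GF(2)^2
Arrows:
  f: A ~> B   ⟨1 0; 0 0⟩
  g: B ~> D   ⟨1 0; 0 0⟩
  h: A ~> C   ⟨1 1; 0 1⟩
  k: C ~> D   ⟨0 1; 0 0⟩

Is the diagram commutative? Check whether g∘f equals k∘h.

Answer: DOES NOT COMMUTE

Trace:
Along f;g (path 1):
  e0=(1,0) f~>(1,0) g~>(1,0)
  e1=(0,1) f~>(0,0) g~>(0,0)
  result₁ = ⟨1 0; 0 0⟩
Along h;k (path 2):
  e0=(1,0) h~>(1,0) k~>(0,0)
  e1=(0,1) h~>(1,1) k~>(1,0)
  result₂ = ⟨0 1; 0 0⟩
Equal? NO — does not commute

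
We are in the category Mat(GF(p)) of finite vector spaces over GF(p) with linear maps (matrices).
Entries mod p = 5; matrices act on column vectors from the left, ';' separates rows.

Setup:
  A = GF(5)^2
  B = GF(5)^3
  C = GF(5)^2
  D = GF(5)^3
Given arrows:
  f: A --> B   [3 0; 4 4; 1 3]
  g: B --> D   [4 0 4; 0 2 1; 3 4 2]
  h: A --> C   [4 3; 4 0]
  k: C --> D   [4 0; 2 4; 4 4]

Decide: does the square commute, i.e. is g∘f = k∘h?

Along f;g (path 1):
  e0=⟨1,0⟩ f-->⟨3,4,1⟩ g-->⟨1,4,2⟩
  e1=⟨0,1⟩ f-->⟨0,4,3⟩ g-->⟨2,1,2⟩
  result₁ = [1 2; 4 1; 2 2]
Along h;k (path 2):
  e0=⟨1,0⟩ h-->⟨4,4⟩ k-->⟨1,4,2⟩
  e1=⟨0,1⟩ h-->⟨3,0⟩ k-->⟨2,1,2⟩
  result₂ = [1 2; 4 1; 2 2]
Equal? same morphism ✓

Answer: COMMUTES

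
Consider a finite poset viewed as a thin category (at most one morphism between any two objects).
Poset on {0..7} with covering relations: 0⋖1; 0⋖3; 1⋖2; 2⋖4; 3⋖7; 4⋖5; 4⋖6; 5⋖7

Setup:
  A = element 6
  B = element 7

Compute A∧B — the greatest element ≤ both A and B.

Lower bounds of A=6 and B=7: {0,1,2,4}
  0 ≤ 4
  1 ≤ 4
  2 ≤ 4
  4 ≤ 4
glb = 4

Answer: A∧B = 4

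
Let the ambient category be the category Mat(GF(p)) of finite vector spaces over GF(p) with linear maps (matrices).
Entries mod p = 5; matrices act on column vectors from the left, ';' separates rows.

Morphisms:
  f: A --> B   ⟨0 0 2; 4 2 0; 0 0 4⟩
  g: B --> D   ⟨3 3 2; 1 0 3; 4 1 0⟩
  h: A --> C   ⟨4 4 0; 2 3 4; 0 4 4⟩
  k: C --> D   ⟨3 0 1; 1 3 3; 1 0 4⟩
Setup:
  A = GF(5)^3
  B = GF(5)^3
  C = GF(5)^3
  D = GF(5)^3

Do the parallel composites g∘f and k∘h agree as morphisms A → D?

Answer: DOES NOT COMMUTE

Work:
Along f;g (path 1):
  e0=[1,0,0] f-->[0,4,0] g-->[2,0,4]
  e1=[0,1,0] f-->[0,2,0] g-->[1,0,2]
  e2=[0,0,1] f-->[2,0,4] g-->[4,4,3]
  result₁ = ⟨2 1 4; 0 0 4; 4 2 3⟩
Along h;k (path 2):
  e0=[1,0,0] h-->[4,2,0] k-->[2,0,4]
  e1=[0,1,0] h-->[4,3,4] k-->[1,0,0]
  e2=[0,0,1] h-->[0,4,4] k-->[4,4,1]
  result₂ = ⟨2 1 4; 0 0 4; 4 0 1⟩
Equal? differ; not commutative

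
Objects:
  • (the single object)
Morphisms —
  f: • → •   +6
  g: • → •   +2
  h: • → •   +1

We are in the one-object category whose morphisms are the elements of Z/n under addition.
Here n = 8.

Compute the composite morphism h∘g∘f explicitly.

Answer: +1

Derivation:
  0 +6≡6 +2≡0 +1≡1  (mod 8)
result: +1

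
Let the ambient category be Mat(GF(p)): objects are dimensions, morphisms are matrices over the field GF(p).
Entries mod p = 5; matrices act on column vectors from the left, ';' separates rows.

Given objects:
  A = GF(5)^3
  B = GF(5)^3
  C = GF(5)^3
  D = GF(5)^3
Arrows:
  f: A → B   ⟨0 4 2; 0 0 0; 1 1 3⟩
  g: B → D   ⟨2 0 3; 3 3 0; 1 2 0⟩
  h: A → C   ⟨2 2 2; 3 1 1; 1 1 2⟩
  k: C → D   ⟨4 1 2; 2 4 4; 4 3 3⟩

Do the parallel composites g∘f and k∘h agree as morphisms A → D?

Path 1 = f;g:
  e0=⟨1,0,0⟩ f→⟨0,0,1⟩ g→⟨3,0,0⟩
  e1=⟨0,1,0⟩ f→⟨4,0,1⟩ g→⟨1,2,4⟩
  e2=⟨0,0,1⟩ f→⟨2,0,3⟩ g→⟨3,1,2⟩
  composite₁ = ⟨3 1 3; 0 2 1; 0 4 2⟩
Path 2 = h;k:
  e0=⟨1,0,0⟩ h→⟨2,3,1⟩ k→⟨3,0,0⟩
  e1=⟨0,1,0⟩ h→⟨2,1,1⟩ k→⟨1,2,4⟩
  e2=⟨0,0,1⟩ h→⟨2,1,2⟩ k→⟨3,1,2⟩
  composite₂ = ⟨3 1 3; 0 2 1; 0 4 2⟩
Equal? YES — commutes

Answer: COMMUTES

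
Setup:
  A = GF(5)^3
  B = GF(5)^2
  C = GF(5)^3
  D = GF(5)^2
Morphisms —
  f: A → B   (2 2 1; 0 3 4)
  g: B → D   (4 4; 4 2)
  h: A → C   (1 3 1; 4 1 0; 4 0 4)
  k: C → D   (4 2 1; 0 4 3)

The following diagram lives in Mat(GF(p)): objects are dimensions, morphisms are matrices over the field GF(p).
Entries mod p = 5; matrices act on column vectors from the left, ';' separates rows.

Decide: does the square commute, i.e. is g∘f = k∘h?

Answer: DOES NOT COMMUTE

Derivation:
Along f;g (path 1):
  e0=⟨1,0,0⟩ f→⟨2,0⟩ g→⟨3,3⟩
  e1=⟨0,1,0⟩ f→⟨2,3⟩ g→⟨0,4⟩
  e2=⟨0,0,1⟩ f→⟨1,4⟩ g→⟨0,2⟩
  result₁ = (3 0 0; 3 4 2)
Along h;k (path 2):
  e0=⟨1,0,0⟩ h→⟨1,4,4⟩ k→⟨1,3⟩
  e1=⟨0,1,0⟩ h→⟨3,1,0⟩ k→⟨4,4⟩
  e2=⟨0,0,1⟩ h→⟨1,0,4⟩ k→⟨3,2⟩
  result₂ = (1 4 3; 3 4 2)
Equal? differ; not commutative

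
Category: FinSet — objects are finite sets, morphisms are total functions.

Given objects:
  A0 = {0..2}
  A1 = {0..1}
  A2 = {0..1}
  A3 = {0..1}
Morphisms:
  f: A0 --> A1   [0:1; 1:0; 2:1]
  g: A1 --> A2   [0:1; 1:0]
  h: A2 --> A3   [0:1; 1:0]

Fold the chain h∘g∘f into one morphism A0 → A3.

Answer: [0:1; 1:0; 2:1]

Derivation:
  0 f-->1 g-->0 h-->1
  1 f-->0 g-->1 h-->0
  2 f-->1 g-->0 h-->1
⟦path⟧: [0:1; 1:0; 2:1]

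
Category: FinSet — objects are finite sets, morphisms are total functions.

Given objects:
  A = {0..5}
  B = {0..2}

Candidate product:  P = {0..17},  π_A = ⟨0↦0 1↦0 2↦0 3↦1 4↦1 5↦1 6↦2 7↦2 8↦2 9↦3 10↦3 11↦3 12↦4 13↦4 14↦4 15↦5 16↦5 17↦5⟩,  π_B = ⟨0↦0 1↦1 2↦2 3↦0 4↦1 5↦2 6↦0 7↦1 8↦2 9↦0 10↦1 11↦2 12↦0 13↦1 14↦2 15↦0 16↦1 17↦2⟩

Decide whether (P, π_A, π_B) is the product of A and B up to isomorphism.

|A|·|B| = 6·3 = 18;  |P| = 18
Check the pairing map k ↦ (π_A(k), π_B(k)):
  0 ↦ (0,0)
  1 ↦ (0,1)
  2 ↦ (0,2)
  3 ↦ (1,0)
  4 ↦ (1,1)
  5 ↦ (1,2)
  6 ↦ (2,0)
  7 ↦ (2,1)
  8 ↦ (2,2)
  9 ↦ (3,0)
  10 ↦ (3,1)
  11 ↦ (3,2)
  12 ↦ (4,0)
  13 ↦ (4,1)
  14 ↦ (4,2)
  15 ↦ (5,0)
  16 ↦ (5,1)
  17 ↦ (5,2)
distinct pairs in image: 18 / 18 needed
  → bijection onto A×B; projections well-typed.

Answer: VALID PRODUCT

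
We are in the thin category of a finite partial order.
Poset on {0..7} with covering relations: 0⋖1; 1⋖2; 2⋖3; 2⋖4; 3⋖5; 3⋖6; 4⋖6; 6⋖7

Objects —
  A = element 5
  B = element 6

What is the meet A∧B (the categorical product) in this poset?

{x : x<=A ∧ x<=B} = {0,1,2,3}  (A=5, B=6)
  0 <= 3
  1 <= 3
  2 <= 3
  3 <= 3
glb = 3

Answer: A∧B = 3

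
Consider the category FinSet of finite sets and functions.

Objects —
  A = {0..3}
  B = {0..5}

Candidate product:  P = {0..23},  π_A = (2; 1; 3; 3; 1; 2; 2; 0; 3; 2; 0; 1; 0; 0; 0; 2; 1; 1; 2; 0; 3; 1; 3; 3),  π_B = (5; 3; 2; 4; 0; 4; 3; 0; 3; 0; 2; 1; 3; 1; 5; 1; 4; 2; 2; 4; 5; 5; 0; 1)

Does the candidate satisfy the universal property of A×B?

|A|·|B| = 4·6 = 24;  |P| = 24
Check the pairing map k ↦ (π_A(k), π_B(k)):
  0 ↦ (2,5)
  1 ↦ (1,3)
  2 ↦ (3,2)
  3 ↦ (3,4)
  4 ↦ (1,0)
  5 ↦ (2,4)
  6 ↦ (2,3)
  7 ↦ (0,0)
  8 ↦ (3,3)
  9 ↦ (2,0)
  10 ↦ (0,2)
  11 ↦ (1,1)
  12 ↦ (0,3)
  13 ↦ (0,1)
  14 ↦ (0,5)
  15 ↦ (2,1)
  16 ↦ (1,4)
  17 ↦ (1,2)
  18 ↦ (2,2)
  19 ↦ (0,4)
  20 ↦ (3,5)
  21 ↦ (1,5)
  22 ↦ (3,0)
  23 ↦ (3,1)
distinct pairs in image: 24 / 24 needed
  → bijection onto A×B; projections well-typed.

Answer: VALID PRODUCT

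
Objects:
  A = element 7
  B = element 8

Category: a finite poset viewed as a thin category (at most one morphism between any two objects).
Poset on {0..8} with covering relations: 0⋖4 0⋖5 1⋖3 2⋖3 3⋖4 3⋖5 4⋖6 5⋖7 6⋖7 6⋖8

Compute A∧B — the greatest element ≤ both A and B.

Answer: A∧B = 6

Trace:
Lower bounds of A=7 and B=8: {0,1,2,3,4,6}
  0 ⊑ 6
  1 ⊑ 6
  2 ⊑ 6
  3 ⊑ 6
  4 ⊑ 6
  6 ⊑ 6
glb = 6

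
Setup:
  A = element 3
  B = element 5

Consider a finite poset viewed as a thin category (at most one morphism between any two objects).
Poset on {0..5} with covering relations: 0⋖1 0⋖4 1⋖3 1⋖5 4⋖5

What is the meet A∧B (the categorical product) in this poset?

Answer: A∧B = 1

Derivation:
Lower bounds of A=3 and B=5: {0,1}
  0 ⊑ 1
  1 ⊑ 1
glb = 1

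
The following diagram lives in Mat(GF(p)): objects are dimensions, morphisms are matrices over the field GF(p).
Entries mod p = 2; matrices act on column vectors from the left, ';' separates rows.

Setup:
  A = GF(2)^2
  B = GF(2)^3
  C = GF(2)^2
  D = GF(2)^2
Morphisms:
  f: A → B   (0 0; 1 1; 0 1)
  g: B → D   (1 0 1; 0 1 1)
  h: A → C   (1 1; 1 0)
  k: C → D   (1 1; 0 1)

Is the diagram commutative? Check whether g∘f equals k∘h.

Answer: COMMUTES

Work:
Path 1 = f;g:
  e0=[1,0] f→[0,1,0] g→[0,1]
  e1=[0,1] f→[0,1,1] g→[1,0]
  composite₁ = (0 1; 1 0)
Path 2 = h;k:
  e0=[1,0] h→[1,1] k→[0,1]
  e1=[0,1] h→[1,0] k→[1,0]
  composite₂ = (0 1; 1 0)
Equal? equal; square commutes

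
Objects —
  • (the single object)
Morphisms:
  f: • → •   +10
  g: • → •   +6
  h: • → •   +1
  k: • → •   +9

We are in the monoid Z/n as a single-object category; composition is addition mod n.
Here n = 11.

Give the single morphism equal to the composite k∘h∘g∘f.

Answer: +4

Work:
  0 +10≡10 +6≡5 +1≡6 +9≡4  (mod 11)
composite: +4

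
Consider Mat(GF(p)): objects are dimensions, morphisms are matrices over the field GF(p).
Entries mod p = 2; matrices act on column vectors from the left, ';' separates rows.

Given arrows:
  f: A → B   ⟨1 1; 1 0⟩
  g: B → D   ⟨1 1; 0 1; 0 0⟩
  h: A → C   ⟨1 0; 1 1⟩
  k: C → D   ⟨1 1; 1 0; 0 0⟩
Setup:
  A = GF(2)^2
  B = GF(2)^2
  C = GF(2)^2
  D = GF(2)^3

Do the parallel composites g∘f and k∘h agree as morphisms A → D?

Answer: COMMUTES

Work:
1) trace f;g:
  e0=(1,0) f→(1,1) g→(0,1,0)
  e1=(0,1) f→(1,0) g→(1,0,0)
  ⟦path⟧₁ = ⟨0 1; 1 0; 0 0⟩
2) trace h;k:
  e0=(1,0) h→(1,1) k→(0,1,0)
  e1=(0,1) h→(0,1) k→(1,0,0)
  ⟦path⟧₂ = ⟨0 1; 1 0; 0 0⟩
Equal? YES — commutes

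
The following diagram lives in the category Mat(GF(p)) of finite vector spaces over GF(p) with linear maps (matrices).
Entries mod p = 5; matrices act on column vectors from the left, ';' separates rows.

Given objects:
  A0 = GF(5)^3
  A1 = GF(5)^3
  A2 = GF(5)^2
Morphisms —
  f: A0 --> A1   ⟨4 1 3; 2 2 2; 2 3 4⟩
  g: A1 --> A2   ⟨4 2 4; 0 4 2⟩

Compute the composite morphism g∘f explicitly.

Answer: ⟨3 0 2; 2 4 1⟩

Derivation:
  e0=[1,0,0] f-->[4,2,2] g-->[3,2]
  e1=[0,1,0] f-->[1,2,3] g-->[0,4]
  e2=[0,0,1] f-->[3,2,4] g-->[2,1]
composite: ⟨3 0 2; 2 4 1⟩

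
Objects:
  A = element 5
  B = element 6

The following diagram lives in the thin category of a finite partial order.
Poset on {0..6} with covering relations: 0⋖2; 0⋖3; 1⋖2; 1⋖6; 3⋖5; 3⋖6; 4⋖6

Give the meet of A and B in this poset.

{x : x<=A ∧ x<=B} = {0,3}  (A=5, B=6)
  0 <= 3
  3 <= 3
glb = 3

Answer: A∧B = 3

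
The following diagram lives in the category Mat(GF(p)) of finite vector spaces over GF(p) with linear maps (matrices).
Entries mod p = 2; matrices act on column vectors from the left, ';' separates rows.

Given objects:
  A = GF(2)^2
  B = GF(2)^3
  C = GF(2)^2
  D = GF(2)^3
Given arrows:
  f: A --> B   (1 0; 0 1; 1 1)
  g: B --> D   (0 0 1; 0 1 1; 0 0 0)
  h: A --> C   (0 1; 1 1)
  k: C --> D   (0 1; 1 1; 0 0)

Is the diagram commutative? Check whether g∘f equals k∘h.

Answer: COMMUTES

Trace:
1) trace f;g:
  e0=[1,0] f-->[1,0,1] g-->[1,1,0]
  e1=[0,1] f-->[0,1,1] g-->[1,0,0]
  result₁ = (1 1; 1 0; 0 0)
2) trace h;k:
  e0=[1,0] h-->[0,1] k-->[1,1,0]
  e1=[0,1] h-->[1,1] k-->[1,0,0]
  result₂ = (1 1; 1 0; 0 0)
Equal? same morphism ✓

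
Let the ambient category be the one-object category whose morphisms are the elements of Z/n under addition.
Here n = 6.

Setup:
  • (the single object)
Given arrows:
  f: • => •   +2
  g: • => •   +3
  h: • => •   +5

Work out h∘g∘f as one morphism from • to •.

  0 +2≡2 +3≡5 +5≡4  (mod 6)
composite: +4

Answer: +4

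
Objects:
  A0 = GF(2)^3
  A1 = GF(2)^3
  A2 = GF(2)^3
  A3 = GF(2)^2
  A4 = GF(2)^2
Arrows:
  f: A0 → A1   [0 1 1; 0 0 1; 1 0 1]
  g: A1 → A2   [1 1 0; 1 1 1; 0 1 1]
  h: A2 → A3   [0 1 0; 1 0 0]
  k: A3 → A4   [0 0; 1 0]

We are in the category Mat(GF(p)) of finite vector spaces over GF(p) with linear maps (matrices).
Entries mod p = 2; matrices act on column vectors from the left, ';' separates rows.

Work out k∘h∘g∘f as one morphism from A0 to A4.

  e0=(1,0,0) f→(0,0,1) g→(0,1,1) h→(1,0) k→(0,1)
  e1=(0,1,0) f→(1,0,0) g→(1,1,0) h→(1,1) k→(0,1)
  e2=(0,0,1) f→(1,1,1) g→(0,1,0) h→(1,0) k→(0,1)
result: [0 0 0; 1 1 1]

Answer: [0 0 0; 1 1 1]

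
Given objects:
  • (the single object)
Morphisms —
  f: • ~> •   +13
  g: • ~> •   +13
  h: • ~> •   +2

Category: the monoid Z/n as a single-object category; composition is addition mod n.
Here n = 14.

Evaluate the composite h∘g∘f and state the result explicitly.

  0 +13≡13 +13≡12 +2≡0  (mod 14)
result: +0

Answer: +0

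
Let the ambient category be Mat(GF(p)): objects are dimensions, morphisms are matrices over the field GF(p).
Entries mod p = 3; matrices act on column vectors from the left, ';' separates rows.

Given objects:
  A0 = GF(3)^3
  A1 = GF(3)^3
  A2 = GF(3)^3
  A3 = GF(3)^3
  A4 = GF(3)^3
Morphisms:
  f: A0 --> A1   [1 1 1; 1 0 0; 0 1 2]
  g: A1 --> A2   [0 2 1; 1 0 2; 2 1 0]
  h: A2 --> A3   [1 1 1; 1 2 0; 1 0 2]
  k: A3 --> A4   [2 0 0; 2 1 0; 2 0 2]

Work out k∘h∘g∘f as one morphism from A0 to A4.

Answer: [0 0 0; 1 1 0; 1 1 0]

Work:
  e0=(1,0,0) f-->(1,1,0) g-->(2,1,0) h-->(0,1,2) k-->(0,1,1)
  e1=(0,1,0) f-->(1,0,1) g-->(1,0,2) h-->(0,1,2) k-->(0,1,1)
  e2=(0,0,1) f-->(1,0,2) g-->(2,2,2) h-->(0,0,0) k-->(0,0,0)
⟦path⟧: [0 0 0; 1 1 0; 1 1 0]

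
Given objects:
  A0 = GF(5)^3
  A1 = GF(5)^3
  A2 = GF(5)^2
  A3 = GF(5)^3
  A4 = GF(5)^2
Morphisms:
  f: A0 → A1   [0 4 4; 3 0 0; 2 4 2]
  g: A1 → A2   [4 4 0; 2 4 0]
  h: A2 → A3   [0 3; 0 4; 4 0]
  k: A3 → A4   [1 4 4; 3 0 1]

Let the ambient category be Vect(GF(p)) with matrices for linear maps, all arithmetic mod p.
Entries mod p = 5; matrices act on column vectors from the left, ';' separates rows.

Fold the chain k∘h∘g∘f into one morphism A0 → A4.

  e0=[1,0,0] f→[0,3,2] g→[2,2] h→[1,3,3] k→[0,1]
  e1=[0,1,0] f→[4,0,4] g→[1,3] h→[4,2,4] k→[3,1]
  e2=[0,0,1] f→[4,0,2] g→[1,3] h→[4,2,4] k→[3,1]
composite: [0 3 3; 1 1 1]

Answer: [0 3 3; 1 1 1]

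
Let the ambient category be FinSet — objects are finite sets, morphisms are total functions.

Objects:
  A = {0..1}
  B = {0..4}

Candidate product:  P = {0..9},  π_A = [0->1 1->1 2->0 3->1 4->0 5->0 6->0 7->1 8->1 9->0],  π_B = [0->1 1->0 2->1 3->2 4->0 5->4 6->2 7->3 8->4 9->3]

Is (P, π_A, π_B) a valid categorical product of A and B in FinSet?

Answer: VALID PRODUCT

Work:
|A|·|B| = 2·5 = 10;  |P| = 10
Check the pairing map k ↦ (π_A(k), π_B(k)):
  0 -> (1,1)
  1 -> (1,0)
  2 -> (0,1)
  3 -> (1,2)
  4 -> (0,0)
  5 -> (0,4)
  6 -> (0,2)
  7 -> (1,3)
  8 -> (1,4)
  9 -> (0,3)
distinct pairs in image: 10 / 10 needed
  → bijection onto A×B; projections well-typed.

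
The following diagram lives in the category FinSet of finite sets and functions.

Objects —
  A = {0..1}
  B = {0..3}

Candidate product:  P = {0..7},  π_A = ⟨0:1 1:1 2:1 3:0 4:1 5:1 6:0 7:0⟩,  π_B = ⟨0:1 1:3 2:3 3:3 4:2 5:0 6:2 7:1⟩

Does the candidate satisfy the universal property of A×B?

|A|·|B| = 2·4 = 8;  |P| = 8
Check the pairing map k ↦ (π_A(k), π_B(k)):
  0 : (1,1)
  1 : (1,3)
  2 : (1,3)  ✗ repeats pair of k=1
  3 : (0,3)
  4 : (1,2)
  5 : (1,0)
  6 : (0,2)
  7 : (0,1)
distinct pairs in image: 7 / 8 needed
  → (1,3) hit at k=1 and k=2

Answer: NOT A VALID PRODUCT — duplicate pair at indices 1,2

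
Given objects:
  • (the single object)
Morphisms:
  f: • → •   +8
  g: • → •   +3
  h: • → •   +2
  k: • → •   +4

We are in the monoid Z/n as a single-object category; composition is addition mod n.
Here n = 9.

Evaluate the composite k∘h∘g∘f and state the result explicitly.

  0 +8≡8 +3≡2 +2≡4 +4≡8  (mod 9)
composite: +8

Answer: +8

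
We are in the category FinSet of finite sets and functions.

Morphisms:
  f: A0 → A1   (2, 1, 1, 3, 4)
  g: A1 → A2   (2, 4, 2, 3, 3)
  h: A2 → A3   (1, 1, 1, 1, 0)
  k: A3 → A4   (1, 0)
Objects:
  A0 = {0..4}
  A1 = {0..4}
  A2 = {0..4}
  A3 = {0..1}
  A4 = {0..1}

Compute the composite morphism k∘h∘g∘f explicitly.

Answer: (0, 1, 1, 0, 0)

Derivation:
  0 f→2 g→2 h→1 k→0
  1 f→1 g→4 h→0 k→1
  2 f→1 g→4 h→0 k→1
  3 f→3 g→3 h→1 k→0
  4 f→4 g→3 h→1 k→0
composite: (0, 1, 1, 0, 0)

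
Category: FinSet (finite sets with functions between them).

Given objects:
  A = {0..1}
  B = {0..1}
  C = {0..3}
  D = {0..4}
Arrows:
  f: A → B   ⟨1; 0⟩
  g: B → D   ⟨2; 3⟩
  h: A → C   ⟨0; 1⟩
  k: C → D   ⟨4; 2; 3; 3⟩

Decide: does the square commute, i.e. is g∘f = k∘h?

1) trace f;g:
  0 f→1 g→3
  1 f→0 g→2
  result₁ = ⟨3; 2⟩
2) trace h;k:
  0 h→0 k→4
  1 h→1 k→2
  result₂ = ⟨4; 2⟩
Equal? differ; not commutative

Answer: DOES NOT COMMUTE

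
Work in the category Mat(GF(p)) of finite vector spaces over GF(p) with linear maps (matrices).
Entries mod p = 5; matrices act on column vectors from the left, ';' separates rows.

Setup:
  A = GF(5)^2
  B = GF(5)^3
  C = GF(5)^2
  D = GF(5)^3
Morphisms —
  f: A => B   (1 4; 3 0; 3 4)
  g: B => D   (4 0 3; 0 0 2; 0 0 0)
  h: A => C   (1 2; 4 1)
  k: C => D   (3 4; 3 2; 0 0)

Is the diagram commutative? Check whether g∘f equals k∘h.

1) trace f;g:
  e0=[1,0] f=>[1,3,3] g=>[3,1,0]
  e1=[0,1] f=>[4,0,4] g=>[3,3,0]
  composite₁ = (3 3; 1 3; 0 0)
2) trace h;k:
  e0=[1,0] h=>[1,4] k=>[4,1,0]
  e1=[0,1] h=>[2,1] k=>[0,3,0]
  composite₂ = (4 0; 1 3; 0 0)
Equal? differ; not commutative

Answer: DOES NOT COMMUTE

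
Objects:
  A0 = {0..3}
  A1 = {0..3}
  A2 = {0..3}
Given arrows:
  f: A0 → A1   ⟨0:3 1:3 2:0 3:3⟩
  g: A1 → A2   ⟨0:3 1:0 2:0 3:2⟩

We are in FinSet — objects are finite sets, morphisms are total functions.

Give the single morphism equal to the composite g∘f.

Answer: ⟨0:2 1:2 2:3 3:2⟩

Derivation:
  0 f→3 g→2
  1 f→3 g→2
  2 f→0 g→3
  3 f→3 g→2
result: ⟨0:2 1:2 2:3 3:2⟩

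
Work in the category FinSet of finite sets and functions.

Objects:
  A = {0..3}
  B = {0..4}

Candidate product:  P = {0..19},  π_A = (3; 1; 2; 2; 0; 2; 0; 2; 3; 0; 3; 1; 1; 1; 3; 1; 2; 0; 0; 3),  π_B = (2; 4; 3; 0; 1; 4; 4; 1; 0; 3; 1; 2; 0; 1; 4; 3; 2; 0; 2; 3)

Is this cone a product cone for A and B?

|A|·|B| = 4·5 = 20;  |P| = 20
Check the pairing map k ↦ (π_A(k), π_B(k)):
  0 -> (3,2)
  1 -> (1,4)
  2 -> (2,3)
  3 -> (2,0)
  4 -> (0,1)
  5 -> (2,4)
  6 -> (0,4)
  7 -> (2,1)
  8 -> (3,0)
  9 -> (0,3)
  10 -> (3,1)
  11 -> (1,2)
  12 -> (1,0)
  13 -> (1,1)
  14 -> (3,4)
  15 -> (1,3)
  16 -> (2,2)
  17 -> (0,0)
  18 -> (0,2)
  19 -> (3,3)
distinct pairs in image: 20 / 20 needed
  → bijection onto A×B; projections well-typed.

Answer: VALID PRODUCT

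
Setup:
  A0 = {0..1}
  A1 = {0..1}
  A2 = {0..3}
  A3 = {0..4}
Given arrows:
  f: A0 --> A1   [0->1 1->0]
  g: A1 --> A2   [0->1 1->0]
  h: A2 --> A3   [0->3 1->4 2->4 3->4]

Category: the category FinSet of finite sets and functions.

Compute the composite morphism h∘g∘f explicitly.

  0 f-->1 g-->0 h-->3
  1 f-->0 g-->1 h-->4
result: [0->3 1->4]

Answer: [0->3 1->4]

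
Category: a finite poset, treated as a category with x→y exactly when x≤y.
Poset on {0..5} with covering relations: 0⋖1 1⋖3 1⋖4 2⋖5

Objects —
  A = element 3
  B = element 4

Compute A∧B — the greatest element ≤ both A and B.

Answer: A∧B = 1

Derivation:
Lower bounds of A=3 and B=4: {0,1}
  0 <= 1
  1 <= 1
glb = 1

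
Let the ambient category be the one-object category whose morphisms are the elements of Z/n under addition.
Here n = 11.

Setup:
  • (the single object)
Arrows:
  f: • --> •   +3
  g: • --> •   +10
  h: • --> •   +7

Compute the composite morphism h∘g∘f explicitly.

  0 +3≡3 +10≡2 +7≡9  (mod 11)
⟦path⟧: +9

Answer: +9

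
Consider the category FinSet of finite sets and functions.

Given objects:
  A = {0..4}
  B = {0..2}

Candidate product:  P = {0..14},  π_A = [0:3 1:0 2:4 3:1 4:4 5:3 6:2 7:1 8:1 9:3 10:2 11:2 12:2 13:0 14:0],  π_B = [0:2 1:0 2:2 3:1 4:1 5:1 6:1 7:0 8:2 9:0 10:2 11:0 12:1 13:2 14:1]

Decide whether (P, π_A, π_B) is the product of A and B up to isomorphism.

|A|·|B| = 5·3 = 15;  |P| = 15
Check the pairing map k ↦ (π_A(k), π_B(k)):
  0 : (3,2)
  1 : (0,0)
  2 : (4,2)
  3 : (1,1)
  4 : (4,1)
  5 : (3,1)
  6 : (2,1)
  7 : (1,0)
  8 : (1,2)
  9 : (3,0)
  10 : (2,2)
  11 : (2,0)
  12 : (2,1)  ✗ repeats pair of k=6
  13 : (0,2)
  14 : (0,1)
distinct pairs in image: 14 / 15 needed
  → (2,1) hit at k=6 and k=12

Answer: NOT A VALID PRODUCT — duplicate pair at indices 6,12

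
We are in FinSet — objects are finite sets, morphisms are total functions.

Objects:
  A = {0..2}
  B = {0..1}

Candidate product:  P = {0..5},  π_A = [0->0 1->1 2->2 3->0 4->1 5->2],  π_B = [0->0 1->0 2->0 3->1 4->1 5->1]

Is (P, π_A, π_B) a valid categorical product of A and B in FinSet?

Answer: VALID PRODUCT

Derivation:
|A|·|B| = 3·2 = 6;  |P| = 6
Check the pairing map k ↦ (π_A(k), π_B(k)):
  0 -> (0,0)
  1 -> (1,0)
  2 -> (2,0)
  3 -> (0,1)
  4 -> (1,1)
  5 -> (2,1)
distinct pairs in image: 6 / 6 needed
  → bijection onto A×B; projections well-typed.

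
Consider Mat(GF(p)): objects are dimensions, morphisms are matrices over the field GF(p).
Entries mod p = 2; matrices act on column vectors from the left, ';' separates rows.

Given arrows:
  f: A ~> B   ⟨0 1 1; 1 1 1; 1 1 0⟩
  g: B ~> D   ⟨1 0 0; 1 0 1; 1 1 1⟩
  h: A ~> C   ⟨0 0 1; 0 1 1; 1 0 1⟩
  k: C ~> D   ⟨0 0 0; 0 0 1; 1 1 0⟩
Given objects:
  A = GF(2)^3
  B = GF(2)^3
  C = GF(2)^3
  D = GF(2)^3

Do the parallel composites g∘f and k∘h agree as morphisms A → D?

Answer: DOES NOT COMMUTE

Derivation:
1) trace f;g:
  e0=(1,0,0) f~>(0,1,1) g~>(0,1,0)
  e1=(0,1,0) f~>(1,1,1) g~>(1,0,1)
  e2=(0,0,1) f~>(1,1,0) g~>(1,1,0)
  result₁ = ⟨0 1 1; 1 0 1; 0 1 0⟩
2) trace h;k:
  e0=(1,0,0) h~>(0,0,1) k~>(0,1,0)
  e1=(0,1,0) h~>(0,1,0) k~>(0,0,1)
  e2=(0,0,1) h~>(1,1,1) k~>(0,1,0)
  result₂ = ⟨0 0 0; 1 0 1; 0 1 0⟩
Equal? NO — does not commute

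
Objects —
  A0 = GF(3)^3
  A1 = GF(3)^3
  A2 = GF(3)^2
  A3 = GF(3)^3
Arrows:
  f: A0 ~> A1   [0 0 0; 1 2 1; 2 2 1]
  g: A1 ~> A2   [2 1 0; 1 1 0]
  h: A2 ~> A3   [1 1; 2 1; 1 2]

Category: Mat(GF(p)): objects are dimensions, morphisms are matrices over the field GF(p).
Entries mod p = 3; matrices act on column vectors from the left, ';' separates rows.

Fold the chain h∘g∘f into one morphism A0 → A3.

  e0=[1,0,0] f~>[0,1,2] g~>[1,1] h~>[2,0,0]
  e1=[0,1,0] f~>[0,2,2] g~>[2,2] h~>[1,0,0]
  e2=[0,0,1] f~>[0,1,1] g~>[1,1] h~>[2,0,0]
result: [2 1 2; 0 0 0; 0 0 0]

Answer: [2 1 2; 0 0 0; 0 0 0]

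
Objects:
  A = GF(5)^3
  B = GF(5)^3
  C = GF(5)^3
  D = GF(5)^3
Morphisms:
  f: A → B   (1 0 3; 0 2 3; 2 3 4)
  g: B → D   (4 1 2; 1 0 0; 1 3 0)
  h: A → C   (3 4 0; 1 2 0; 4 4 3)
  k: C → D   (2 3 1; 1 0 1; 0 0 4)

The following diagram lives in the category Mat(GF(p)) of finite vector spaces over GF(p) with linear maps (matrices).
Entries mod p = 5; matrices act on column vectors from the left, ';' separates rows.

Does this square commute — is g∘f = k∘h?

Answer: DOES NOT COMMUTE

Derivation:
1) trace f;g:
  e0=[1,0,0] f→[1,0,2] g→[3,1,1]
  e1=[0,1,0] f→[0,2,3] g→[3,0,1]
  e2=[0,0,1] f→[3,3,4] g→[3,3,2]
  composite₁ = (3 3 3; 1 0 3; 1 1 2)
2) trace h;k:
  e0=[1,0,0] h→[3,1,4] k→[3,2,1]
  e1=[0,1,0] h→[4,2,4] k→[3,3,1]
  e2=[0,0,1] h→[0,0,3] k→[3,3,2]
  composite₂ = (3 3 3; 2 3 3; 1 1 2)
Equal? distinct morphisms ✗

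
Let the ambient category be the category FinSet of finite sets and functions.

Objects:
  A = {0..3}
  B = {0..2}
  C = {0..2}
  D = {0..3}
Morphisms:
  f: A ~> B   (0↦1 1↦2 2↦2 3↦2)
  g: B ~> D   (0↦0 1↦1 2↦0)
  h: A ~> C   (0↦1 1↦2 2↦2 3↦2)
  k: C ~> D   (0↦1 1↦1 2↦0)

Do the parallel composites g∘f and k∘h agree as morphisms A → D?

Path 1 = f;g:
  0 f~>1 g~>1
  1 f~>2 g~>0
  2 f~>2 g~>0
  3 f~>2 g~>0
  ⟦path⟧₁ = (0↦1 1↦0 2↦0 3↦0)
Path 2 = h;k:
  0 h~>1 k~>1
  1 h~>2 k~>0
  2 h~>2 k~>0
  3 h~>2 k~>0
  ⟦path⟧₂ = (0↦1 1↦0 2↦0 3↦0)
Equal? same morphism ✓

Answer: COMMUTES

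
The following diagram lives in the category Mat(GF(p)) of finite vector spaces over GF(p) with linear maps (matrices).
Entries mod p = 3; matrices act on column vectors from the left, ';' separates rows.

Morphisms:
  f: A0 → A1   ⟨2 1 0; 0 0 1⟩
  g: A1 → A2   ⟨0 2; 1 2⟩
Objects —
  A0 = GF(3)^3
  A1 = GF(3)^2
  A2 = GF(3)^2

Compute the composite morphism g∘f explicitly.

Answer: ⟨0 0 2; 2 1 2⟩

Work:
  e0=(1,0,0) f→(2,0) g→(0,2)
  e1=(0,1,0) f→(1,0) g→(0,1)
  e2=(0,0,1) f→(0,1) g→(2,2)
result: ⟨0 0 2; 2 1 2⟩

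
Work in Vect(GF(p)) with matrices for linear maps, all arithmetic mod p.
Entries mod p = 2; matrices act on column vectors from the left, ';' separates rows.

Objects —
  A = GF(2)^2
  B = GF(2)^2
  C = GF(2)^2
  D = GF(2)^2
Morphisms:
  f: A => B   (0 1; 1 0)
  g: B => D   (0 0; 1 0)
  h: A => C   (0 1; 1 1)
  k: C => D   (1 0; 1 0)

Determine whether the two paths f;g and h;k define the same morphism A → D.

Answer: DOES NOT COMMUTE

Trace:
1) trace f;g:
  e0=[1,0] f=>[0,1] g=>[0,0]
  e1=[0,1] f=>[1,0] g=>[0,1]
  ⟦path⟧₁ = (0 0; 0 1)
2) trace h;k:
  e0=[1,0] h=>[0,1] k=>[0,0]
  e1=[0,1] h=>[1,1] k=>[1,1]
  ⟦path⟧₂ = (0 1; 0 1)
Equal? differ; not commutative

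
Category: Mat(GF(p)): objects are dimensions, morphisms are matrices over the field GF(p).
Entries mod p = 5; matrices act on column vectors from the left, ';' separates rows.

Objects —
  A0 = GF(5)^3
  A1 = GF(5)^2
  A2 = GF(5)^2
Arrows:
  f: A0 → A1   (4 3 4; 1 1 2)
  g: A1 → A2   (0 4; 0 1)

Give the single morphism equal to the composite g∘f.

  e0=(1,0,0) f→(4,1) g→(4,1)
  e1=(0,1,0) f→(3,1) g→(4,1)
  e2=(0,0,1) f→(4,2) g→(3,2)
⟦path⟧: (4 4 3; 1 1 2)

Answer: (4 4 3; 1 1 2)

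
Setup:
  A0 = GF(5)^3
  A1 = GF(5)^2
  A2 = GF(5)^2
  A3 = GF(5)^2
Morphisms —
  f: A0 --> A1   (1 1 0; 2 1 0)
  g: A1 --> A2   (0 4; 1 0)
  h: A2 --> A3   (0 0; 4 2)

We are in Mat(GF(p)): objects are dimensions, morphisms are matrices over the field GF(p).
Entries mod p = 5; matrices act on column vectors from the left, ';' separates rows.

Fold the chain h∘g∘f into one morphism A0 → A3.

  e0=⟨1,0,0⟩ f-->⟨1,2⟩ g-->⟨3,1⟩ h-->⟨0,4⟩
  e1=⟨0,1,0⟩ f-->⟨1,1⟩ g-->⟨4,1⟩ h-->⟨0,3⟩
  e2=⟨0,0,1⟩ f-->⟨0,0⟩ g-->⟨0,0⟩ h-->⟨0,0⟩
⟦path⟧: (0 0 0; 4 3 0)

Answer: (0 0 0; 4 3 0)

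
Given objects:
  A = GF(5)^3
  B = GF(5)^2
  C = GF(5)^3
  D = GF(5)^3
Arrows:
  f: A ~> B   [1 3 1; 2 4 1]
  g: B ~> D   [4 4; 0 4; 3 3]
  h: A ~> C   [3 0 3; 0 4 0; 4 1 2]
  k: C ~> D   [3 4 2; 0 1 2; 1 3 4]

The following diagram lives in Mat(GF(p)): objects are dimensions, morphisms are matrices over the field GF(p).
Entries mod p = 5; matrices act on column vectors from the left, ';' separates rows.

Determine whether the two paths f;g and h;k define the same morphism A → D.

Answer: COMMUTES

Trace:
Along f;g (path 1):
  e0=⟨1,0,0⟩ f~>⟨1,2⟩ g~>⟨2,3,4⟩
  e1=⟨0,1,0⟩ f~>⟨3,4⟩ g~>⟨3,1,1⟩
  e2=⟨0,0,1⟩ f~>⟨1,1⟩ g~>⟨3,4,1⟩
  result₁ = [2 3 3; 3 1 4; 4 1 1]
Along h;k (path 2):
  e0=⟨1,0,0⟩ h~>⟨3,0,4⟩ k~>⟨2,3,4⟩
  e1=⟨0,1,0⟩ h~>⟨0,4,1⟩ k~>⟨3,1,1⟩
  e2=⟨0,0,1⟩ h~>⟨3,0,2⟩ k~>⟨3,4,1⟩
  result₂ = [2 3 3; 3 1 4; 4 1 1]
Equal? YES — commutes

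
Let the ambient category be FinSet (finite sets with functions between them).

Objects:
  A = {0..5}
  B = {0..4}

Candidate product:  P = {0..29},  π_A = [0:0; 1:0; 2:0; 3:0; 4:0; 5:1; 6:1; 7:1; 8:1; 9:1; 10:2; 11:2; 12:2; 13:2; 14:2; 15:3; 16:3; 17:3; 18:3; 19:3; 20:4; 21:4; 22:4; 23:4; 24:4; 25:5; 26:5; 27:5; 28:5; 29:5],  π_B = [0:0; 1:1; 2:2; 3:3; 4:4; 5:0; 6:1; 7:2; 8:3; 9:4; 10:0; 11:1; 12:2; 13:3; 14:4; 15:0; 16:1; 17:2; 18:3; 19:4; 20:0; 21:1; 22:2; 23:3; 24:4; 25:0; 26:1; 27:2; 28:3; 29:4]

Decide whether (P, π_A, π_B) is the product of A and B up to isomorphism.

|A|·|B| = 6·5 = 30;  |P| = 30
Check the pairing map k ↦ (π_A(k), π_B(k)):
  0 : (0,0)
  1 : (0,1)
  2 : (0,2)
  3 : (0,3)
  4 : (0,4)
  5 : (1,0)
  6 : (1,1)
  7 : (1,2)
  8 : (1,3)
  9 : (1,4)
  10 : (2,0)
  11 : (2,1)
  12 : (2,2)
  13 : (2,3)
  14 : (2,4)
  15 : (3,0)
  16 : (3,1)
  17 : (3,2)
  18 : (3,3)
  19 : (3,4)
  20 : (4,0)
  21 : (4,1)
  22 : (4,2)
  23 : (4,3)
  24 : (4,4)
  25 : (5,0)
  26 : (5,1)
  27 : (5,2)
  28 : (5,3)
  29 : (5,4)
distinct pairs in image: 30 / 30 needed
  → bijection onto A×B; projections well-typed.

Answer: VALID PRODUCT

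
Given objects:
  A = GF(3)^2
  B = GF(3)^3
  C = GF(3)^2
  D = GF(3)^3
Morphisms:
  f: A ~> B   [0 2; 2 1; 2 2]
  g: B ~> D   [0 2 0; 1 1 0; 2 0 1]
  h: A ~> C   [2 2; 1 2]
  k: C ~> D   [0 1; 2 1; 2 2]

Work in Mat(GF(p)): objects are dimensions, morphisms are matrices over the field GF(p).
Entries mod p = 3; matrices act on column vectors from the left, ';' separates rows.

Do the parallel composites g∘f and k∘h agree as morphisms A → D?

Answer: DOES NOT COMMUTE

Work:
1) trace f;g:
  e0=⟨1,0⟩ f~>⟨0,2,2⟩ g~>⟨1,2,2⟩
  e1=⟨0,1⟩ f~>⟨2,1,2⟩ g~>⟨2,0,0⟩
  result₁ = [1 2; 2 0; 2 0]
2) trace h;k:
  e0=⟨1,0⟩ h~>⟨2,1⟩ k~>⟨1,2,0⟩
  e1=⟨0,1⟩ h~>⟨2,2⟩ k~>⟨2,0,2⟩
  result₂ = [1 2; 2 0; 0 2]
Equal? distinct morphisms ✗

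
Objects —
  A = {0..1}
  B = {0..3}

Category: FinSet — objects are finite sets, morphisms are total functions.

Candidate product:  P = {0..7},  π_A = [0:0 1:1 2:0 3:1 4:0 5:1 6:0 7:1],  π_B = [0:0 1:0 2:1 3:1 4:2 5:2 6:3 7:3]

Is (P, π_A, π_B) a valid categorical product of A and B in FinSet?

|A|·|B| = 2·4 = 8;  |P| = 8
Check the pairing map k ↦ (π_A(k), π_B(k)):
  0 : (0,0)
  1 : (1,0)
  2 : (0,1)
  3 : (1,1)
  4 : (0,2)
  5 : (1,2)
  6 : (0,3)
  7 : (1,3)
distinct pairs in image: 8 / 8 needed
  → bijection onto A×B; projections well-typed.

Answer: VALID PRODUCT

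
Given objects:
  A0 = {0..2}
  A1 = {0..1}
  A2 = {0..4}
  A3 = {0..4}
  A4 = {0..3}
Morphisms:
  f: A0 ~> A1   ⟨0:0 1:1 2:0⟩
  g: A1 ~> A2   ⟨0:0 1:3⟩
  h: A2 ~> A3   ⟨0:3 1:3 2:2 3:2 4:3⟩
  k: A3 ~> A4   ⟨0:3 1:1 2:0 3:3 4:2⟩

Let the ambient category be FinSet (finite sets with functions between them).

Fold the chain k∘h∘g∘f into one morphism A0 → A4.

Answer: ⟨0:3 1:0 2:3⟩

Work:
  0 f~>0 g~>0 h~>3 k~>3
  1 f~>1 g~>3 h~>2 k~>0
  2 f~>0 g~>0 h~>3 k~>3
composite: ⟨0:3 1:0 2:3⟩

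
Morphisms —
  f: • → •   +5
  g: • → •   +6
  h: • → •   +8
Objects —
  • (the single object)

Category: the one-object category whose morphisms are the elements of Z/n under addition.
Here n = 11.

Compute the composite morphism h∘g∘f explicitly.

Answer: +8

Trace:
  0 +5≡5 +6≡0 +8≡8  (mod 11)
result: +8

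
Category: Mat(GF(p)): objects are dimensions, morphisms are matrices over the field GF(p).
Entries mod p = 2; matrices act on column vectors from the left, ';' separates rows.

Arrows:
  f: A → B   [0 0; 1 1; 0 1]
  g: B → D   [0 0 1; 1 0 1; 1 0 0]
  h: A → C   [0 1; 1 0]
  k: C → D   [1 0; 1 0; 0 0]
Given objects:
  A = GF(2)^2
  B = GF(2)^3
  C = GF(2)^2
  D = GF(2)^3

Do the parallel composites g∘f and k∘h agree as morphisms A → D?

Answer: COMMUTES

Trace:
Along f;g (path 1):
  e0=(1,0) f→(0,1,0) g→(0,0,0)
  e1=(0,1) f→(0,1,1) g→(1,1,0)
  composite₁ = [0 1; 0 1; 0 0]
Along h;k (path 2):
  e0=(1,0) h→(0,1) k→(0,0,0)
  e1=(0,1) h→(1,0) k→(1,1,0)
  composite₂ = [0 1; 0 1; 0 0]
Equal? YES — commutes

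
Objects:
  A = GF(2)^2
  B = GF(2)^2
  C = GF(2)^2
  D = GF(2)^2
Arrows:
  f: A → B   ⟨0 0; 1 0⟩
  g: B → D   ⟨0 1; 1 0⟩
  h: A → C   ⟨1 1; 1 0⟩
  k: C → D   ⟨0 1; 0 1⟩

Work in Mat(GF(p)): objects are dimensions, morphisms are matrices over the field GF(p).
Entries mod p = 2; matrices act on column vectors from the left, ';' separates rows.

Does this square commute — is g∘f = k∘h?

Answer: DOES NOT COMMUTE

Work:
Along f;g (path 1):
  e0=[1,0] f→[0,1] g→[1,0]
  e1=[0,1] f→[0,0] g→[0,0]
  result₁ = ⟨1 0; 0 0⟩
Along h;k (path 2):
  e0=[1,0] h→[1,1] k→[1,1]
  e1=[0,1] h→[1,0] k→[0,0]
  result₂ = ⟨1 0; 1 0⟩
Equal? distinct morphisms ✗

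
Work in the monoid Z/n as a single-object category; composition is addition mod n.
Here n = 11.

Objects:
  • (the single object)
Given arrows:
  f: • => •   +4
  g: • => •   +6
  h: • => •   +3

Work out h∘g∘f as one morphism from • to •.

  0 +4≡4 +6≡10 +3≡2  (mod 11)
composite: +2

Answer: +2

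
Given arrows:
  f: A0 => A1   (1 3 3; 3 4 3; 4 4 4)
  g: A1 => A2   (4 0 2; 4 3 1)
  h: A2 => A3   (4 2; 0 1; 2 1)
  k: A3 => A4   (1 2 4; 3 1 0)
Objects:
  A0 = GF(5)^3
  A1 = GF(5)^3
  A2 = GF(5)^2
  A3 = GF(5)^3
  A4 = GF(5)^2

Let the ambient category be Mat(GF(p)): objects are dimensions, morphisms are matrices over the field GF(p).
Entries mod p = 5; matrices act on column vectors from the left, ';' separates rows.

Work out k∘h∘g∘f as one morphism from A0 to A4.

Answer: (0 4 0; 3 1 0)

Derivation:
  e0=[1,0,0] f=>[1,3,4] g=>[2,2] h=>[2,2,1] k=>[0,3]
  e1=[0,1,0] f=>[3,4,4] g=>[0,3] h=>[1,3,3] k=>[4,1]
  e2=[0,0,1] f=>[3,3,4] g=>[0,0] h=>[0,0,0] k=>[0,0]
⟦path⟧: (0 4 0; 3 1 0)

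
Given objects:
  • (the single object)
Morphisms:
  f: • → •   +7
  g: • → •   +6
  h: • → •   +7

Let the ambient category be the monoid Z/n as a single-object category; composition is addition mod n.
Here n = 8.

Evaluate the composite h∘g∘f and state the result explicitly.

  0 +7≡7 +6≡5 +7≡4  (mod 8)
result: +4

Answer: +4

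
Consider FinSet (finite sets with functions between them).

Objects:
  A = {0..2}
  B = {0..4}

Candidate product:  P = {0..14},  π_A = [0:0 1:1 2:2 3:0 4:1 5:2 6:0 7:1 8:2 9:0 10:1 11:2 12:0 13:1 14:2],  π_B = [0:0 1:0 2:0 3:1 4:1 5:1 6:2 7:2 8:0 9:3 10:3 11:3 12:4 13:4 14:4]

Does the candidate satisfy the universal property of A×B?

|A|·|B| = 3·5 = 15;  |P| = 15
Check the pairing map k ↦ (π_A(k), π_B(k)):
  0 : (0,0)
  1 : (1,0)
  2 : (2,0)
  3 : (0,1)
  4 : (1,1)
  5 : (2,1)
  6 : (0,2)
  7 : (1,2)
  8 : (2,0)  ✗ repeats pair of k=2
  9 : (0,3)
  10 : (1,3)
  11 : (2,3)
  12 : (0,4)
  13 : (1,4)
  14 : (2,4)
distinct pairs in image: 14 / 15 needed
  → (2,0) hit at k=2 and k=8

Answer: NOT A VALID PRODUCT — duplicate pair at indices 2,8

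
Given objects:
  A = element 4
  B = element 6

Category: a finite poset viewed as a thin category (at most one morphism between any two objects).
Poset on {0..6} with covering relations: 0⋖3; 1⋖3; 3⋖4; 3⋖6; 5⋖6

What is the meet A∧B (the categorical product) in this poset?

Answer: A∧B = 3

Trace:
Common predecessors of 4,6: {0,1,3}
  0 ⊑ 3
  1 ⊑ 3
  3 ⊑ 3
glb = 3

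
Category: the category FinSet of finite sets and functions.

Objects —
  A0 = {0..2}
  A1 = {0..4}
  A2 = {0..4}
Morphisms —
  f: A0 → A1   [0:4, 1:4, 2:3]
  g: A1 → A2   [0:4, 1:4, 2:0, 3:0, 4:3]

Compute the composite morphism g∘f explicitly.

Answer: [0:3, 1:3, 2:0]

Derivation:
  0 f→4 g→3
  1 f→4 g→3
  2 f→3 g→0
composite: [0:3, 1:3, 2:0]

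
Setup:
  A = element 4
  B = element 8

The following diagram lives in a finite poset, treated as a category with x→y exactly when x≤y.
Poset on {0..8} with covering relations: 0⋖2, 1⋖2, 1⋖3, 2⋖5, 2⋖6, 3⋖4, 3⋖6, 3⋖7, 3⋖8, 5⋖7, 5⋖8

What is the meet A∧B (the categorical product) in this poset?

{x : x≤A ∧ x≤B} = {1,3}  (A=4, B=8)
  1 ≤ 3
  3 ≤ 3
glb = 3

Answer: A∧B = 3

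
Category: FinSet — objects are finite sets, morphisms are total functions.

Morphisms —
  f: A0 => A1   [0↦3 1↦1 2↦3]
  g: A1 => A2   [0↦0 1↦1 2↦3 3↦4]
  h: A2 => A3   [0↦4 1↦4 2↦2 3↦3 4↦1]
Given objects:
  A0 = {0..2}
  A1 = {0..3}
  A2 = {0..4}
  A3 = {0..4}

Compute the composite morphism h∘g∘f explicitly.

Answer: [0↦1 1↦4 2↦1]

Derivation:
  0 f=>3 g=>4 h=>1
  1 f=>1 g=>1 h=>4
  2 f=>3 g=>4 h=>1
composite: [0↦1 1↦4 2↦1]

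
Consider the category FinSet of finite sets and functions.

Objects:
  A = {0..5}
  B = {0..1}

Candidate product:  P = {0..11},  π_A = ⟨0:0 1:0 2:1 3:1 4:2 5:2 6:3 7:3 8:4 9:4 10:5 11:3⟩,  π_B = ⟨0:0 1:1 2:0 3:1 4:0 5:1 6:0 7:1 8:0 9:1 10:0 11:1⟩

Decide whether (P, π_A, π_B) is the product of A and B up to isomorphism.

Answer: NOT A VALID PRODUCT — duplicate pair at indices 7,11

Trace:
|A|·|B| = 6·2 = 12;  |P| = 12
Check the pairing map k ↦ (π_A(k), π_B(k)):
  0 : (0,0)
  1 : (0,1)
  2 : (1,0)
  3 : (1,1)
  4 : (2,0)
  5 : (2,1)
  6 : (3,0)
  7 : (3,1)
  8 : (4,0)
  9 : (4,1)
  10 : (5,0)
  11 : (3,1)  ✗ repeats pair of k=7
distinct pairs in image: 11 / 12 needed
  → (3,1) hit at k=7 and k=11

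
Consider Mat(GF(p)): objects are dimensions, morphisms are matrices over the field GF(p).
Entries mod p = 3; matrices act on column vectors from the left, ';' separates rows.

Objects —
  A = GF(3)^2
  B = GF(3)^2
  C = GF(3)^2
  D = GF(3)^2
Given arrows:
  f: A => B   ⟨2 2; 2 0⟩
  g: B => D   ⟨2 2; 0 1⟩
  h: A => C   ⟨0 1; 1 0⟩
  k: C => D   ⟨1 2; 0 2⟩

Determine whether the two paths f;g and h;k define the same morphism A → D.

1) trace f;g:
  e0=[1,0] f=>[2,2] g=>[2,2]
  e1=[0,1] f=>[2,0] g=>[1,0]
  result₁ = ⟨2 1; 2 0⟩
2) trace h;k:
  e0=[1,0] h=>[0,1] k=>[2,2]
  e1=[0,1] h=>[1,0] k=>[1,0]
  result₂ = ⟨2 1; 2 0⟩
Equal? YES — commutes

Answer: COMMUTES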